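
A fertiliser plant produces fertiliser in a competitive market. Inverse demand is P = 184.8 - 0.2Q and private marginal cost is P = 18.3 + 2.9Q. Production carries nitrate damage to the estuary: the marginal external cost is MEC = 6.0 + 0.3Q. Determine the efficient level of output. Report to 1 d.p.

Social marginal cost = private MC + MEC = 24.3 + 3.2Q.
Set SMC = demand: 24.3 + 3.2Q = 184.8 - 0.2Q → Q* = 47.2059.

Q* = 47.2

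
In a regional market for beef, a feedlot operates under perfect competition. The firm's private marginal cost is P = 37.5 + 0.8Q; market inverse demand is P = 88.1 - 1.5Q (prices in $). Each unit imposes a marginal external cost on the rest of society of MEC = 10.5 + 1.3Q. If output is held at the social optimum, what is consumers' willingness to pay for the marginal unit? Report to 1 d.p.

Social marginal cost = private MC + MEC = 48.0 + 2.1Q.
Set SMC = demand: 48.0 + 2.1Q = 88.1 - 1.5Q → Q* = 11.1389.
Consumer price on the demand curve at Q*: 88.1 − 1.5×11.1389 = 71.3917.

P = $71.4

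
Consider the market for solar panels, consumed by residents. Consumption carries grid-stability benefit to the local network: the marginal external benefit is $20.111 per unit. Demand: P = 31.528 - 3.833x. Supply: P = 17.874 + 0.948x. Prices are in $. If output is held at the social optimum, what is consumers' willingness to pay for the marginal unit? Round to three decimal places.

Social marginal benefit = demand + MEB = 51.639 - 3.833x.
Set SMB = MC: 51.639 - 3.833x = 17.874 + 0.948x → x* = 7.0623.
Consumer price on the demand curve at x*: 31.528 − 3.833×7.0623 = 4.4582.

P = $4.458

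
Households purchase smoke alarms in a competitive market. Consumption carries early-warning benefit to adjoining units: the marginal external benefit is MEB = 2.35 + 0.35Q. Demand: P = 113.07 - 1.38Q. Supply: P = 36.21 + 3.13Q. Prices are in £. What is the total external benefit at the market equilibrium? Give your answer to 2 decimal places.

Market equilibrium (private): 36.21 + 3.13Q = 113.07 - 1.38Q → Q_m = 17.0421.
Total external benefit = ∫₀^{Q_m} (2.35 + 0.35Q) dQ = 2.35×17.0421 + ½×0.35×17.0421² = 90.8747.

£90.87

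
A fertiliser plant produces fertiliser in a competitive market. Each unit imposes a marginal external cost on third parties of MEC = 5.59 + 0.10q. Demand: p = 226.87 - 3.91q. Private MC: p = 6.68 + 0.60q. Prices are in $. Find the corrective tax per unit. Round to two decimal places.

tax = $10.25 per unit

Social marginal cost = private MC + MEC = 12.27 + 0.70q.
Set SMC = demand: 12.27 + 0.70q = 226.87 - 3.91q → q* = 46.5510.
The Pigouvian tax equals MEC at q*: 5.59 + 0.10×46.5510 = 10.2451.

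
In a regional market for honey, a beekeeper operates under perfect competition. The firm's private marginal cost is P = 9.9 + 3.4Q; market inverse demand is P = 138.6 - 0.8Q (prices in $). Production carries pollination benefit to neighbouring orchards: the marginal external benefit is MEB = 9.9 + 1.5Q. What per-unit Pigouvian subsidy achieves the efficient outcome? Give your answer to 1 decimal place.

subsidy = $86.9 per unit

Social marginal cost = private MC − MEB = 0.0 + 1.9Q.
Set SMC = demand: 0.0 + 1.9Q = 138.6 - 0.8Q → Q* = 51.3333.
The Pigouvian subsidy equals MEB at Q*: 9.9 + 1.5×51.3333 = 86.9000.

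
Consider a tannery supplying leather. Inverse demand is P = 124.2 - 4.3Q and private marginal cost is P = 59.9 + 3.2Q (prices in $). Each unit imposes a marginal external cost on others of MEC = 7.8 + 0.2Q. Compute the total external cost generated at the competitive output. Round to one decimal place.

$74.2

Market equilibrium (private): 59.9 + 3.2Q = 124.2 - 4.3Q → Q_m = 8.5733.
Total external cost = ∫₀^{Q_m} (7.8 + 0.2Q) dQ = 7.8×8.5733 + ½×0.2×8.5733² = 74.2219.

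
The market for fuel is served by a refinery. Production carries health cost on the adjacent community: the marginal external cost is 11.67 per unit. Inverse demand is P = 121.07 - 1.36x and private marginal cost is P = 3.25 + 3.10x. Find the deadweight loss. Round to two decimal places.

DWL = 15.27

Market equilibrium (private): 3.25 + 3.10x = 121.07 - 1.36x → x_m = 26.4170.
Social marginal cost = private MC + MEC = 14.92 + 3.10x.
Set SMC = demand: 14.92 + 3.10x = 121.07 - 1.36x → x* = 23.8004.
The welfare-loss triangle has base |x_m − x*| and height MEC(x_m) (the vertical gap between SMC and demand is zero at x* and MEC at x_m).
DWL = ½ × 2.6166 × 11.6700 = 15.2679.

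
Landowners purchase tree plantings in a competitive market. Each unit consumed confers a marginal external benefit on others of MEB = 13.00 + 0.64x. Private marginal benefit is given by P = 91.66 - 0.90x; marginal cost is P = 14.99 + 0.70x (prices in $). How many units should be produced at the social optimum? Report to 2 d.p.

x* = 93.41

Social marginal benefit = demand + MEB = 104.66 - 0.26x.
Set SMB = MC: 104.66 - 0.26x = 14.99 + 0.70x → x* = 93.4063.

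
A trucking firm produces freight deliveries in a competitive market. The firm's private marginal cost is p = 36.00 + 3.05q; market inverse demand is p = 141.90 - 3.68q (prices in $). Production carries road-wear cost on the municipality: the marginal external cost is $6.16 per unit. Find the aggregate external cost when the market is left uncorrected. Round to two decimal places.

Market equilibrium (private): 36.00 + 3.05q = 141.90 - 3.68q → q_m = 15.7355.
Total external cost = MEC × q_m = 6.16 × 15.7355 = 96.9307.

$96.93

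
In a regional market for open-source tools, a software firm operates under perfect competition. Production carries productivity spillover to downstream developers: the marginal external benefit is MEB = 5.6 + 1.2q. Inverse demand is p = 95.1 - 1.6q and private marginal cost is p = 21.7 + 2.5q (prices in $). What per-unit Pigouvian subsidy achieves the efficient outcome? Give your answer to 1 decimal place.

Social marginal cost = private MC − MEB = 16.1 + 1.3q.
Set SMC = demand: 16.1 + 1.3q = 95.1 - 1.6q → q* = 27.2414.
The Pigouvian subsidy equals MEB at q*: 5.6 + 1.2×27.2414 = 38.2897.

subsidy = $38.3 per unit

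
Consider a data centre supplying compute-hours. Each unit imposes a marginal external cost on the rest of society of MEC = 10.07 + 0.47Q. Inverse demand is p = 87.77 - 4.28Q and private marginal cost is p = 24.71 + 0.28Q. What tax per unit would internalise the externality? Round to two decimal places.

Social marginal cost = private MC + MEC = 34.78 + 0.75Q.
Set SMC = demand: 34.78 + 0.75Q = 87.77 - 4.28Q → Q* = 10.5348.
The Pigouvian tax equals MEC at Q*: 10.07 + 0.47×10.5348 = 15.0214.

tax = 15.02 per unit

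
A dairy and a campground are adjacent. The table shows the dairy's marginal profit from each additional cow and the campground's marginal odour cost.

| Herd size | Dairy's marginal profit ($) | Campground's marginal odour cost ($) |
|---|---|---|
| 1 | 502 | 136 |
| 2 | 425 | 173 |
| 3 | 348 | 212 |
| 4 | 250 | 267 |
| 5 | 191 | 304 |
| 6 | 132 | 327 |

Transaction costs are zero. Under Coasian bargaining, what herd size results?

3

Bargaining reaches the level where marginal profit last exceeds marginal odour cost.
That holds through level 3 (348 ≥ 212) but not at 4 (250 < 267).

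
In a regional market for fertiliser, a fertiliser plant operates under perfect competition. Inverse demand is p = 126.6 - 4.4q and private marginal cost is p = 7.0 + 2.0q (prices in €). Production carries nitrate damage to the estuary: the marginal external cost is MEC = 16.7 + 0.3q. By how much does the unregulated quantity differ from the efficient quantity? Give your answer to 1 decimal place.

Market equilibrium (private): 7.0 + 2.0q = 126.6 - 4.4q → q_m = 18.6875.
Social marginal cost = private MC + MEC = 23.7 + 2.3q.
Set SMC = demand: 23.7 + 2.3q = 126.6 - 4.4q → q* = 15.3582.
Gap = |18.6875 − 15.3582| = 3.3293.

3.3 units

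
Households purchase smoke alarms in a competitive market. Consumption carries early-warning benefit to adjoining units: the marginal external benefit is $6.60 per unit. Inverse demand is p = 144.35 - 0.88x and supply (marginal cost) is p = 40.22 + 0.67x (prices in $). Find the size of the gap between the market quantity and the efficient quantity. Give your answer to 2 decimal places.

Market equilibrium (private): 40.22 + 0.67x = 144.35 - 0.88x → x_m = 67.1806.
Social marginal benefit = demand + MEB = 150.95 - 0.88x.
Set SMB = MC: 150.95 - 0.88x = 40.22 + 0.67x → x* = 71.4387.
Gap = |67.1806 − 71.4387| = 4.2581.

4.26 units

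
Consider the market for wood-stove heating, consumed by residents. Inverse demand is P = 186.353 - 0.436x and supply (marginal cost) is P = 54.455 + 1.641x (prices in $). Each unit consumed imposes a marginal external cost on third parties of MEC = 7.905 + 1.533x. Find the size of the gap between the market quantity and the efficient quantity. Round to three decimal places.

29.157 units

Market equilibrium (private): 54.455 + 1.641x = 186.353 - 0.436x → x_m = 63.5041.
Social marginal benefit = demand − MEC = 178.448 - 1.969x.
Set SMB = MC: 178.448 - 1.969x = 54.455 + 1.641x → x* = 34.3471.
Gap = |63.5041 − 34.3471| = 29.1570.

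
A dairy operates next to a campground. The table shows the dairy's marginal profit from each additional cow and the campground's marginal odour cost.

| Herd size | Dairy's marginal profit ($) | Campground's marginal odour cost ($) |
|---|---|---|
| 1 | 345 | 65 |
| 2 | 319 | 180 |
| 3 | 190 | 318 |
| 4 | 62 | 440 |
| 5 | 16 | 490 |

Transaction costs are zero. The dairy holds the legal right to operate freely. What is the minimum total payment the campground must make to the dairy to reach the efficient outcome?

$268

Left alone the dairy would choose level 5 (marginal profit stays positive).
Efficient level: k* = 2 (marginal profit ≥ marginal odour cost through 2).
The campground must at least cover the dairy's forgone profit from cutting 5→2: 190 + 62 + 16 = 268.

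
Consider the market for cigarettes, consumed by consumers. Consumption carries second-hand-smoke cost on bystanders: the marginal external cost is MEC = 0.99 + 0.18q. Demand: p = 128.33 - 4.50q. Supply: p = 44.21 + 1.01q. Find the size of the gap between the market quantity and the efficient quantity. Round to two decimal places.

Market equilibrium (private): 44.21 + 1.01q = 128.33 - 4.50q → q_m = 15.2668.
Social marginal benefit = demand − MEC = 127.34 - 4.68q.
Set SMB = MC: 127.34 - 4.68q = 44.21 + 1.01q → q* = 14.6098.
Gap = |15.2668 − 14.6098| = 0.6570.

0.66 units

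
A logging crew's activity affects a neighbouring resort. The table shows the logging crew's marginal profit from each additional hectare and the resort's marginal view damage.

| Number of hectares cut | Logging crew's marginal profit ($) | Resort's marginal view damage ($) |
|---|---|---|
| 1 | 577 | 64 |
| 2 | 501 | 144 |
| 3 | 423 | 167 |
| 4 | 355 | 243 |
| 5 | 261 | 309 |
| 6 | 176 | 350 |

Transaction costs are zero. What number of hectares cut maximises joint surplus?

Bargaining reaches the level where marginal profit last exceeds marginal view damage.
That holds through level 4 (355 ≥ 243) but not at 5 (261 < 309).

4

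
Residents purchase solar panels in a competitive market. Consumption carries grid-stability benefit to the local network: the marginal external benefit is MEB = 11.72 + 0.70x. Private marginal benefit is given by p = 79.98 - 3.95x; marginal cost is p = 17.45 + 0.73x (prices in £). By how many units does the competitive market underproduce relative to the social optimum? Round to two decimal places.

Market equilibrium (private): 17.45 + 0.73x = 79.98 - 3.95x → x_m = 13.3611.
Social marginal benefit = demand + MEB = 91.70 - 3.25x.
Set SMB = MC: 91.70 - 3.25x = 17.45 + 0.73x → x* = 18.6558.
Gap = |13.3611 − 18.6558| = 5.2947.

5.29 units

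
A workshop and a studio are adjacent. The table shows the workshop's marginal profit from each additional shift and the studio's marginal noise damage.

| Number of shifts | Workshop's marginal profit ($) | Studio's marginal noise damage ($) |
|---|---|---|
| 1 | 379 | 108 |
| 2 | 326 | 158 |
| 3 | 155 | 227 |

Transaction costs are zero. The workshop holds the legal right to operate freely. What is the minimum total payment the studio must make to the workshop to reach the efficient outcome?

$155

Left alone the workshop would choose level 3 (marginal profit stays positive).
Efficient level: k* = 2 (marginal profit ≥ marginal noise damage through 2).
The studio must at least cover the workshop's forgone profit from cutting 3→2: 155 = 155.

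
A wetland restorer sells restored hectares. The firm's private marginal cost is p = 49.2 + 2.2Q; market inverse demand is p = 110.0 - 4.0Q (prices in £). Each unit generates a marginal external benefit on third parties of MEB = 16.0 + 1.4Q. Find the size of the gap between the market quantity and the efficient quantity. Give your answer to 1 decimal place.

Market equilibrium (private): 49.2 + 2.2Q = 110.0 - 4.0Q → Q_m = 9.8065.
Social marginal cost = private MC − MEB = 33.2 + 0.8Q.
Set SMC = demand: 33.2 + 0.8Q = 110.0 - 4.0Q → Q* = 16.0000.
Gap = |9.8065 − 16.0000| = 6.1935.

6.2 units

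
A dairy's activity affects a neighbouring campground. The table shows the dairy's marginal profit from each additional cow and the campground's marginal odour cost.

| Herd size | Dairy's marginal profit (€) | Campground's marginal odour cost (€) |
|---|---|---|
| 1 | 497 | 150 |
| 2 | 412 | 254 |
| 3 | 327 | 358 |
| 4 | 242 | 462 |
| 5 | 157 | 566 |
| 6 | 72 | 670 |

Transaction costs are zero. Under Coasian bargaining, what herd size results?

Bargaining reaches the level where marginal profit last exceeds marginal odour cost.
That holds through level 2 (412 ≥ 254) but not at 3 (327 < 358).

2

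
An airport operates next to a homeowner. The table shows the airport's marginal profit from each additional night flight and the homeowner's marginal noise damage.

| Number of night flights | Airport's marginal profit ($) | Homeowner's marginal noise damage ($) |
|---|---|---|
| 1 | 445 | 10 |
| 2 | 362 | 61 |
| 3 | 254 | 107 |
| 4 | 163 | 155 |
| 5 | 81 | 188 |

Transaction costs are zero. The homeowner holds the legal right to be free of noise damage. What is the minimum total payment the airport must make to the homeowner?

$333

Efficient level: marginal profit ≥ marginal noise damage through level 4, so k* = 4.
With the homeowner holding the right, the airport must at least compensate total damage at k*: 10 + 61 + 107 + 155 = 333.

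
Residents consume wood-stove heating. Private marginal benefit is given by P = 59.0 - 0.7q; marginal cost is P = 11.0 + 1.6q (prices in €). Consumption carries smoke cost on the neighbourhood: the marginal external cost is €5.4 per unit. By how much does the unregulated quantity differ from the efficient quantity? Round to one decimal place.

Market equilibrium (private): 11.0 + 1.6q = 59.0 - 0.7q → q_m = 20.8696.
Social marginal benefit = demand − MEC = 53.6 - 0.7q.
Set SMB = MC: 53.6 - 0.7q = 11.0 + 1.6q → q* = 18.5217.
Gap = |20.8696 − 18.5217| = 2.3479.

2.3 units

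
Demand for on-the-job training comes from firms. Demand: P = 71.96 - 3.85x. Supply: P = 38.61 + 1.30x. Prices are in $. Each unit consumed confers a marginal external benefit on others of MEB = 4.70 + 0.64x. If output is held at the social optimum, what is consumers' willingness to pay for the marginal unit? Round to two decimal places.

Social marginal benefit = demand + MEB = 76.66 - 3.21x.
Set SMB = MC: 76.66 - 3.21x = 38.61 + 1.30x → x* = 8.4368.
Consumer price on the demand curve at x*: 71.96 − 3.85×8.4368 = 39.4783.

P = $39.48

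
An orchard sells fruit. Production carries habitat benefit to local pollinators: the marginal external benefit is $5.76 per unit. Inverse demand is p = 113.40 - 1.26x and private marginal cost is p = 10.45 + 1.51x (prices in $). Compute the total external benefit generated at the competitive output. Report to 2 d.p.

Market equilibrium (private): 10.45 + 1.51x = 113.40 - 1.26x → x_m = 37.1661.
Total external benefit = MEB × x_m = 5.76 × 37.1661 = 214.0767.

$214.08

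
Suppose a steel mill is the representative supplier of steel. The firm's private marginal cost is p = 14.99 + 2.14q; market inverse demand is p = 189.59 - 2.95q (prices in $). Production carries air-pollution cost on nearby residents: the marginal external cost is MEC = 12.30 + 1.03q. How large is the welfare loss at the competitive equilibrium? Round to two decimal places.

Market equilibrium (private): 14.99 + 2.14q = 189.59 - 2.95q → q_m = 34.3026.
Social marginal cost = private MC + MEC = 27.29 + 3.17q.
Set SMC = demand: 27.29 + 3.17q = 189.59 - 2.95q → q* = 26.5196.
Between q* and q_m the wedge SMC − demand runs linearly from 0 to MEC(q_m), so the loss is a triangle.
DWL = ½ × 7.7830 × 47.6316 = 185.3584.

DWL = $185.36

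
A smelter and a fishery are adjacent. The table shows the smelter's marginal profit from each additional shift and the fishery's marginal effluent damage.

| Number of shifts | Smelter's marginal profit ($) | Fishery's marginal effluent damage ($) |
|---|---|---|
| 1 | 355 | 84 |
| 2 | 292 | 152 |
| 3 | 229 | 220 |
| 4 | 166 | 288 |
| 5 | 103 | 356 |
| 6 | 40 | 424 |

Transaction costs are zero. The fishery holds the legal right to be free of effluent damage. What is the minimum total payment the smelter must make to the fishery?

Efficient level: marginal profit ≥ marginal effluent damage through level 3, so k* = 3.
With the fishery holding the right, the smelter must at least compensate total damage at k*: 84 + 152 + 220 = 456.

$456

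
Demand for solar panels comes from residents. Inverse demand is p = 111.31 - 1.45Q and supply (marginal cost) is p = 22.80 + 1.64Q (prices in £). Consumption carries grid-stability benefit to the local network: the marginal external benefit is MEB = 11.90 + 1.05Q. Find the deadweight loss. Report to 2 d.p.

DWL = £431.86

Market equilibrium (private): 22.80 + 1.64Q = 111.31 - 1.45Q → Q_m = 28.6440.
Social marginal benefit = demand + MEB = 123.21 - 0.40Q.
Set SMB = MC: 123.21 - 0.40Q = 22.80 + 1.64Q → Q* = 49.2206.
The welfare-loss triangle has base |Q_m − Q*| and height MEB(Q_m) (the vertical gap between SMB and MC is zero at Q* and MEB at Q_m).
DWL = ½ × 20.5766 × 41.9762 = 431.8637.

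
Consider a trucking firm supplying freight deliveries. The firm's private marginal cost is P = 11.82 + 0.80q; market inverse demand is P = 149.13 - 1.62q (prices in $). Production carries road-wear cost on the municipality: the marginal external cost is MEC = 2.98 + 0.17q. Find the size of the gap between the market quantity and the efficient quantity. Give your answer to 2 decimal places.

4.87 units

Market equilibrium (private): 11.82 + 0.80q = 149.13 - 1.62q → q_m = 56.7397.
Social marginal cost = private MC + MEC = 14.80 + 0.97q.
Set SMC = demand: 14.80 + 0.97q = 149.13 - 1.62q → q* = 51.8649.
Gap = |56.7397 − 51.8649| = 4.8748.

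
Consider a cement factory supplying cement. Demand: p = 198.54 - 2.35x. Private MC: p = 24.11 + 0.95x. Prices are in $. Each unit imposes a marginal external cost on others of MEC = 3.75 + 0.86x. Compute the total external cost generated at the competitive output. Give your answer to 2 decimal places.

$1399.60

Market equilibrium (private): 24.11 + 0.95x = 198.54 - 2.35x → x_m = 52.8576.
Total external cost = ∫₀^{x_m} (3.75 + 0.86x) dx = 3.75×52.8576 + ½×0.86×52.8576² = 1399.6041.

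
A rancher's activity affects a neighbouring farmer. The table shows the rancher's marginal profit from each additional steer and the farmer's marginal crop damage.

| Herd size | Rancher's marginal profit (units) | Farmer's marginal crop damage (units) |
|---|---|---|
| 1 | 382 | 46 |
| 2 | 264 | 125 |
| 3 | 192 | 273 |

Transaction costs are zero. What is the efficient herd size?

Bargaining reaches the level where marginal profit last exceeds marginal crop damage.
That holds through level 2 (264 ≥ 125) but not at 3 (192 < 273).

2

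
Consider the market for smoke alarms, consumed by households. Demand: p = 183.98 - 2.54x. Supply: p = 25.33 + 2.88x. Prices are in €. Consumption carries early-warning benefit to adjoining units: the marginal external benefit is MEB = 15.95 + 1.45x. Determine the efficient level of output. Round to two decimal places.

Social marginal benefit = demand + MEB = 199.93 - 1.09x.
Set SMB = MC: 199.93 - 1.09x = 25.33 + 2.88x → x* = 43.9798.

x* = 43.98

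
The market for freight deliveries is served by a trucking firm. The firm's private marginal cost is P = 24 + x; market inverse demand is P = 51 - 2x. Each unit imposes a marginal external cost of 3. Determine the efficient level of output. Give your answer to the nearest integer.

x* = 8

Social marginal cost = private MC + MEC = 27 + x.
Set SMC = demand: 27 + x = 51 - 2x → x* = 8.0000.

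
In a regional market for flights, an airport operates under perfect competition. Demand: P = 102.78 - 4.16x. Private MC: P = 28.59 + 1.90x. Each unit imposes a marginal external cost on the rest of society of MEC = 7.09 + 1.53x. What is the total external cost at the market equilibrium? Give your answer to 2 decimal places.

201.46

Market equilibrium (private): 28.59 + 1.90x = 102.78 - 4.16x → x_m = 12.2426.
Total external cost = ∫₀^{x_m} (7.09 + 1.53x) dx = 7.09×12.2426 + ½×1.53×12.2426² = 201.4592.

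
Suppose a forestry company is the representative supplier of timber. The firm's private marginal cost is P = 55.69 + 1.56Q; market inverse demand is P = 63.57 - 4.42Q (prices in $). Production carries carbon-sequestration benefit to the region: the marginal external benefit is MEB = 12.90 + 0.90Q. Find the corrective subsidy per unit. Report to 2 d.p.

subsidy = $16.58 per unit

Social marginal cost = private MC − MEB = 42.79 + 0.66Q.
Set SMC = demand: 42.79 + 0.66Q = 63.57 - 4.42Q → Q* = 4.0906.
The Pigouvian subsidy equals MEB at Q*: 12.90 + 0.90×4.0906 = 16.5815.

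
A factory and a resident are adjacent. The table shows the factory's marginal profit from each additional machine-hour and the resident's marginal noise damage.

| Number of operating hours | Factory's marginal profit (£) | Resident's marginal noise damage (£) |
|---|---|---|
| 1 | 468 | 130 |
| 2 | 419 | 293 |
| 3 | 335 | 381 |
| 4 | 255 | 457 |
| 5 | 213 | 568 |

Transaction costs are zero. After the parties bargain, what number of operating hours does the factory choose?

Bargaining reaches the level where marginal profit last exceeds marginal noise damage.
That holds through level 2 (419 ≥ 293) but not at 3 (335 < 381).

2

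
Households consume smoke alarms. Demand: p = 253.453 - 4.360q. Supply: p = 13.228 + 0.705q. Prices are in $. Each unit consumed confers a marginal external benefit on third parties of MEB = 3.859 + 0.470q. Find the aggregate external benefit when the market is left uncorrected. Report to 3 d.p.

Market equilibrium (private): 13.228 + 0.705q = 253.453 - 4.360q → q_m = 47.4284.
Total external benefit = ∫₀^{q_m} (3.859 + 0.470q) dq = 3.859×47.4284 + ½×0.470×47.4284² = 711.6477.

$711.648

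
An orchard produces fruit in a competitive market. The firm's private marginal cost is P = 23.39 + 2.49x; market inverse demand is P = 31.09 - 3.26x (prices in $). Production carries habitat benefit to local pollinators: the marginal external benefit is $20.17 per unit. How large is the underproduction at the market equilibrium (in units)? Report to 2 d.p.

Market equilibrium (private): 23.39 + 2.49x = 31.09 - 3.26x → x_m = 1.3391.
Social marginal cost = private MC − MEB = 3.22 + 2.49x.
Set SMC = demand: 3.22 + 2.49x = 31.09 - 3.26x → x* = 4.8470.
Gap = |1.3391 − 4.8470| = 3.5079.

3.51 units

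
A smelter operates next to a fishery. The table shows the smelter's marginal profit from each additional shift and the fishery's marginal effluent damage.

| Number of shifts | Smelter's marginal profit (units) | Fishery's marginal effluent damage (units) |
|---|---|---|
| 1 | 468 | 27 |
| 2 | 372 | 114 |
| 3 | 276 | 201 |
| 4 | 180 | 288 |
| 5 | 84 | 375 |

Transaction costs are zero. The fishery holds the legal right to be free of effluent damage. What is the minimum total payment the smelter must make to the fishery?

Efficient level: marginal profit ≥ marginal effluent damage through level 3, so k* = 3.
With the fishery holding the right, the smelter must at least compensate total damage at k*: 27 + 114 + 201 = 342.

342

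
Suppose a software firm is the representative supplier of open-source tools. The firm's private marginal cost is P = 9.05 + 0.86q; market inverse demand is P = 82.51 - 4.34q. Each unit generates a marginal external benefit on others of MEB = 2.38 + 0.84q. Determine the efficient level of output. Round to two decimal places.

Social marginal cost = private MC − MEB = 6.67 + 0.02q.
Set SMC = demand: 6.67 + 0.02q = 82.51 - 4.34q → q* = 17.3945.

q* = 17.39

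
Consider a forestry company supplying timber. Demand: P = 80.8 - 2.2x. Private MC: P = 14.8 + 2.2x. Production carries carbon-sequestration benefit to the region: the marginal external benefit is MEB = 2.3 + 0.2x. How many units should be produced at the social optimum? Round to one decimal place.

Social marginal cost = private MC − MEB = 12.5 + 2.0x.
Set SMC = demand: 12.5 + 2.0x = 80.8 - 2.2x → x* = 16.2619.

x* = 16.3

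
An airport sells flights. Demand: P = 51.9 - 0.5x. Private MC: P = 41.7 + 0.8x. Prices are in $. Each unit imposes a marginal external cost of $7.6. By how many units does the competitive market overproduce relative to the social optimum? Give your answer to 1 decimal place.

5.8 units

Market equilibrium (private): 41.7 + 0.8x = 51.9 - 0.5x → x_m = 7.8462.
Social marginal cost = private MC + MEC = 49.3 + 0.8x.
Set SMC = demand: 49.3 + 0.8x = 51.9 - 0.5x → x* = 2.0000.
Gap = |7.8462 − 2.0000| = 5.8462.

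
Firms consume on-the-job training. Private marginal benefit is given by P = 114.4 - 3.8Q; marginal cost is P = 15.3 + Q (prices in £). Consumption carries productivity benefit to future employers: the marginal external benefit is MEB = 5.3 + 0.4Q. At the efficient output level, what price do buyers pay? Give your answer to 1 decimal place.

Social marginal benefit = demand + MEB = 119.7 - 3.4Q.
Set SMB = MC: 119.7 - 3.4Q = 15.3 + Q → Q* = 23.7273.
Consumer price on the demand curve at Q*: 114.4 − 3.8×23.7273 = 24.2363.

P = £24.2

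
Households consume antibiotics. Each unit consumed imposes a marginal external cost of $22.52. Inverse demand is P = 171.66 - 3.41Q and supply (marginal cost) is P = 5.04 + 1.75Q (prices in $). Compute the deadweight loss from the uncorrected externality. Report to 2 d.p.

Market equilibrium (private): 5.04 + 1.75Q = 171.66 - 3.41Q → Q_m = 32.2907.
Social marginal benefit = demand − MEC = 149.14 - 3.41Q.
Set SMB = MC: 149.14 - 3.41Q = 5.04 + 1.75Q → Q* = 27.9264.
The welfare-loss triangle has base |Q_m − Q*| and height MEC(Q_m) (the vertical gap between SMB and MC is zero at Q* and MEC at Q_m).
DWL = ½ × 4.3643 × 22.5200 = 49.1420.

DWL = $49.14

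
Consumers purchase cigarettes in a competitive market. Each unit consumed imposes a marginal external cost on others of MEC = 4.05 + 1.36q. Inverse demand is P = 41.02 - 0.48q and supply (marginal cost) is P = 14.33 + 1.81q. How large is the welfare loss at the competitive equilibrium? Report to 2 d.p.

Market equilibrium (private): 14.33 + 1.81q = 41.02 - 0.48q → q_m = 11.6550.
Social marginal benefit = demand − MEC = 36.97 - 1.84q.
Set SMB = MC: 36.97 - 1.84q = 14.33 + 1.81q → q* = 6.2027.
The loss is the area between SMB and MC from q* to q_m; with linear curves that's a triangle of height MEC(q_m).
DWL = ½ × 5.4523 × 19.9008 = 54.2526.

DWL = 54.25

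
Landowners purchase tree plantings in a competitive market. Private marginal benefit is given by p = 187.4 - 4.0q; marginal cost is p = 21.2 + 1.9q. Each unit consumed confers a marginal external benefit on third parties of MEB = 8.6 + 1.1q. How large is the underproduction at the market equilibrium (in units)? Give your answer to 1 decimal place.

Market equilibrium (private): 21.2 + 1.9q = 187.4 - 4.0q → q_m = 28.1695.
Social marginal benefit = demand + MEB = 196.0 - 2.9q.
Set SMB = MC: 196.0 - 2.9q = 21.2 + 1.9q → q* = 36.4167.
Gap = |28.1695 − 36.4167| = 8.2472.

8.2 units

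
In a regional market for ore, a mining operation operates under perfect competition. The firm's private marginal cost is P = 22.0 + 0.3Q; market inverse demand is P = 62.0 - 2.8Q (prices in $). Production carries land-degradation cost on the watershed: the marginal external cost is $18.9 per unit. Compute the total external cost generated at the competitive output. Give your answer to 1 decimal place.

$243.9

Market equilibrium (private): 22.0 + 0.3Q = 62.0 - 2.8Q → Q_m = 12.9032.
Total external cost = MEC × Q_m = 18.9 × 12.9032 = 243.8705.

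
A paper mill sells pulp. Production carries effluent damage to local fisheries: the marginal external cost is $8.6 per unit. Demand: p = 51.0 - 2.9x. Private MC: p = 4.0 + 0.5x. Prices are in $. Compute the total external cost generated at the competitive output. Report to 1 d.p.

$118.9

Market equilibrium (private): 4.0 + 0.5x = 51.0 - 2.9x → x_m = 13.8235.
Total external cost = MEC × x_m = 8.6 × 13.8235 = 118.8821.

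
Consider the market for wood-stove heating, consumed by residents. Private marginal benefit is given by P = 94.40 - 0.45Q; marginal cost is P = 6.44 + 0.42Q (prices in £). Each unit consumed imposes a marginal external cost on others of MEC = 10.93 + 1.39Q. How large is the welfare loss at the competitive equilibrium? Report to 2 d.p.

DWL = £5075.50

Market equilibrium (private): 6.44 + 0.42Q = 94.40 - 0.45Q → Q_m = 101.1034.
Social marginal benefit = demand − MEC = 83.47 - 1.84Q.
Set SMB = MC: 83.47 - 1.84Q = 6.44 + 0.42Q → Q* = 34.0841.
Height of the DWL triangle at Q_m is MC(Q_m) − SMB(Q_m) = MEC(Q_m) = 151.4638.
DWL = ½ × 67.0193 × 151.4638 = 5075.4989.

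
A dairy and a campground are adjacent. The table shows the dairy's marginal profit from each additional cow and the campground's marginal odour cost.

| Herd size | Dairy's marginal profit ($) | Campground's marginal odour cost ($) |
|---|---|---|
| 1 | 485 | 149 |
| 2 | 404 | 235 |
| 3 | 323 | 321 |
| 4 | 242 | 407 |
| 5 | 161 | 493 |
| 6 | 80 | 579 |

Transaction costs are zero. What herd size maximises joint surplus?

Bargaining reaches the level where marginal profit last exceeds marginal odour cost.
That holds through level 3 (323 ≥ 321) but not at 4 (242 < 407).

3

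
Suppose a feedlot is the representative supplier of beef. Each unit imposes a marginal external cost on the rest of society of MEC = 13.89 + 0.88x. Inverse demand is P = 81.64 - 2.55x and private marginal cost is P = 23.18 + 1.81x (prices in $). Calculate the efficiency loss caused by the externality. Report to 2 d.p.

DWL = $62.97

Market equilibrium (private): 23.18 + 1.81x = 81.64 - 2.55x → x_m = 13.4083.
Social marginal cost = private MC + MEC = 37.07 + 2.69x.
Set SMC = demand: 37.07 + 2.69x = 81.64 - 2.55x → x* = 8.5057.
The loss is the area between SMC and demand from x* to x_m; with linear curves that's a triangle of height MEC(x_m).
DWL = ½ × 4.9026 × 25.6893 = 62.9722.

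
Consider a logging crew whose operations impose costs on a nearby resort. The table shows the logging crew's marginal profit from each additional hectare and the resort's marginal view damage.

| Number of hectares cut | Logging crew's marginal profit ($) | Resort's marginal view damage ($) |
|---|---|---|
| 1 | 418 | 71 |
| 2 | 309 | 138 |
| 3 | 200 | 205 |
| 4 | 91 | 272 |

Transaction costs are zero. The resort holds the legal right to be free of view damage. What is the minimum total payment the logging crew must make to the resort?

$209

Efficient level: marginal profit ≥ marginal view damage through level 2, so k* = 2.
With the resort holding the right, the logging crew must at least compensate total damage at k*: 71 + 138 = 209.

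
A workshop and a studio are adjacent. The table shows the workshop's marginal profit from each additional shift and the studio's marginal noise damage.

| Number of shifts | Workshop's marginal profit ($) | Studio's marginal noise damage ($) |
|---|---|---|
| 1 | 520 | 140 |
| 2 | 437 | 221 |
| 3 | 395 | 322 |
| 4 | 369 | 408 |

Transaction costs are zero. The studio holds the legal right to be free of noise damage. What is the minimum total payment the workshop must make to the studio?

Efficient level: marginal profit ≥ marginal noise damage through level 3, so k* = 3.
With the studio holding the right, the workshop must at least compensate total damage at k*: 140 + 221 + 322 = 683.

$683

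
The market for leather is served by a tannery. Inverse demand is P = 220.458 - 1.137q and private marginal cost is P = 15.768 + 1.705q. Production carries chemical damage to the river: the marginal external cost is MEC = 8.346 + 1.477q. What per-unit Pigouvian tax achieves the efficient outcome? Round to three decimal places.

tax = 75.491 per unit

Social marginal cost = private MC + MEC = 24.114 + 3.182q.
Set SMC = demand: 24.114 + 3.182q = 220.458 - 1.137q → q* = 45.4605.
The Pigouvian tax equals MEC at q*: 8.346 + 1.477×45.4605 = 75.4912.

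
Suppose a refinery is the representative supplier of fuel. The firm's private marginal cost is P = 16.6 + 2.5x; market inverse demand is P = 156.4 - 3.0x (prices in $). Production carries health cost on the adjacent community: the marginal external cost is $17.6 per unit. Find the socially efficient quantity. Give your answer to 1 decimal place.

x* = 22.2

Social marginal cost = private MC + MEC = 34.2 + 2.5x.
Set SMC = demand: 34.2 + 2.5x = 156.4 - 3.0x → x* = 22.2182.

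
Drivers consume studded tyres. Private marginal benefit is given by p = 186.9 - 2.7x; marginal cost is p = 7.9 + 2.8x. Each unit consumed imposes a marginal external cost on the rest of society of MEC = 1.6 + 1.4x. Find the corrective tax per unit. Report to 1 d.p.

Social marginal benefit = demand − MEC = 185.3 - 4.1x.
Set SMB = MC: 185.3 - 4.1x = 7.9 + 2.8x → x* = 25.7101.
The Pigouvian tax equals MEC at x*: 1.6 + 1.4×25.7101 = 37.5941.

tax = 37.6 per unit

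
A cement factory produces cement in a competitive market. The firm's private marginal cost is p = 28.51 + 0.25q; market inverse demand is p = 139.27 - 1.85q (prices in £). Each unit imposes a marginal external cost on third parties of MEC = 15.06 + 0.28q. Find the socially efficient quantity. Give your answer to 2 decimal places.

Social marginal cost = private MC + MEC = 43.57 + 0.53q.
Set SMC = demand: 43.57 + 0.53q = 139.27 - 1.85q → q* = 40.2101.

q* = 40.21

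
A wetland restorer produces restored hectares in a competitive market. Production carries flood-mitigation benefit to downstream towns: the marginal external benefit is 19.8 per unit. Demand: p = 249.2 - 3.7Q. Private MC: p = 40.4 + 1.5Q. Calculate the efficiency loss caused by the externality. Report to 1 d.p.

DWL = 37.7

Market equilibrium (private): 40.4 + 1.5Q = 249.2 - 3.7Q → Q_m = 40.1538.
Social marginal cost = private MC − MEB = 20.6 + 1.5Q.
Set SMC = demand: 20.6 + 1.5Q = 249.2 - 3.7Q → Q* = 43.9615.
Between Q* and Q_m the wedge demand − SMC runs linearly from 0 to MEB(Q_m), so the loss is a triangle.
DWL = ½ × 3.8077 × 19.8000 = 37.6962.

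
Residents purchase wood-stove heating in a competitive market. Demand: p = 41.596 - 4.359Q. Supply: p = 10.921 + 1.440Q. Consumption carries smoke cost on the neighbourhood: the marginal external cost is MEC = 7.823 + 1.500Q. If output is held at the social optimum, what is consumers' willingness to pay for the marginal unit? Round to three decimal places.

Social marginal benefit = demand − MEC = 33.773 - 5.859Q.
Set SMB = MC: 33.773 - 5.859Q = 10.921 + 1.440Q → Q* = 3.1308.
Consumer price on the demand curve at Q*: 41.596 − 4.359×3.1308 = 27.9488.

P = 27.949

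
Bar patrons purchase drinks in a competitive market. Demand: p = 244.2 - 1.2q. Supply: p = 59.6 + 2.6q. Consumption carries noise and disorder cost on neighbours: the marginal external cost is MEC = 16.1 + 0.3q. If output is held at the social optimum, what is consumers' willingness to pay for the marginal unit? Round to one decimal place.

P = 194.9

Social marginal benefit = demand − MEC = 228.1 - 1.5q.
Set SMB = MC: 228.1 - 1.5q = 59.6 + 2.6q → q* = 41.0976.
Consumer price on the demand curve at q*: 244.2 − 1.2×41.0976 = 194.8829.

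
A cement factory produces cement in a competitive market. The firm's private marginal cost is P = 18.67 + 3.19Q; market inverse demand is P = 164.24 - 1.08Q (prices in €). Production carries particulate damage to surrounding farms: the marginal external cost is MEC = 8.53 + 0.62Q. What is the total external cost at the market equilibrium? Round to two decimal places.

€651.09

Market equilibrium (private): 18.67 + 3.19Q = 164.24 - 1.08Q → Q_m = 34.0913.
Total external cost = ∫₀^{Q_m} (8.53 + 0.62Q) dQ = 8.53×34.0913 + ½×0.62×34.0913² = 651.0860.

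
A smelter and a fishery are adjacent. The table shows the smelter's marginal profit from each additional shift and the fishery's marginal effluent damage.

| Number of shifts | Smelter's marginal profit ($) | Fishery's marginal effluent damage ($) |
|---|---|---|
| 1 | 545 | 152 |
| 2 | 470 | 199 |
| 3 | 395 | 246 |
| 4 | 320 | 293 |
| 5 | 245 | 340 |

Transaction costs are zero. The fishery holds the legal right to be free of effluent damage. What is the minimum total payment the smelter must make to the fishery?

$890

Efficient level: marginal profit ≥ marginal effluent damage through level 4, so k* = 4.
With the fishery holding the right, the smelter must at least compensate total damage at k*: 152 + 199 + 246 + 293 = 890.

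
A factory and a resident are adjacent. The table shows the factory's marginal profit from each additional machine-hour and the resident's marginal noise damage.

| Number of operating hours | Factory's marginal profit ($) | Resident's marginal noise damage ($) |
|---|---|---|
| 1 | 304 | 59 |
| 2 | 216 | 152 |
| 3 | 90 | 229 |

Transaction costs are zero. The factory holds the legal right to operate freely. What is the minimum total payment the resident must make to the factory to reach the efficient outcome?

$90

Left alone the factory would choose level 3 (marginal profit stays positive).
Efficient level: k* = 2 (marginal profit ≥ marginal noise damage through 2).
The resident must at least cover the factory's forgone profit from cutting 3→2: 90 = 90.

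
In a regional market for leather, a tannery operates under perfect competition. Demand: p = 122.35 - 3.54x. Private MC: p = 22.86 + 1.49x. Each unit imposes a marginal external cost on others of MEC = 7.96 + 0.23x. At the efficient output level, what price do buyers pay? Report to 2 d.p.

P = 60.75

Social marginal cost = private MC + MEC = 30.82 + 1.72x.
Set SMC = demand: 30.82 + 1.72x = 122.35 - 3.54x → x* = 17.4011.
Consumer price on the demand curve at x*: 122.35 − 3.54×17.4011 = 60.7501.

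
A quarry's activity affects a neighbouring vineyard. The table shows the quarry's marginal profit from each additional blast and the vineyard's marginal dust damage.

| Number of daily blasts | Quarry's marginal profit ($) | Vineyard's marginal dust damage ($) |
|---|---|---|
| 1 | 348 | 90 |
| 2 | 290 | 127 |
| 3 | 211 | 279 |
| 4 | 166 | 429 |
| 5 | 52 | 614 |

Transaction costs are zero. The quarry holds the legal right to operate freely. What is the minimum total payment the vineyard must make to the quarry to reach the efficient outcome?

$429

Left alone the quarry would choose level 5 (marginal profit stays positive).
Efficient level: k* = 2 (marginal profit ≥ marginal dust damage through 2).
The vineyard must at least cover the quarry's forgone profit from cutting 5→2: 211 + 166 + 52 = 429.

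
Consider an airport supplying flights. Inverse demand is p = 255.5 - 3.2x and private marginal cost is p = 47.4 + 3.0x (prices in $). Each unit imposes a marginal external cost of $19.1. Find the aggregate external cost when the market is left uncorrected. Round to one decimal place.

$641.1

Market equilibrium (private): 47.4 + 3.0x = 255.5 - 3.2x → x_m = 33.5645.
Total external cost = MEC × x_m = 19.1 × 33.5645 = 641.0820.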